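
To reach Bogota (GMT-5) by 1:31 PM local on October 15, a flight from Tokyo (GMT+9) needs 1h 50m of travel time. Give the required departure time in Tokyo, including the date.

Target arrival in UTC: 1:31 PM + 5:00 = 6:31 PM on Oct 15.
Subtract 1 hour and 50 minutes → departure 4:41 PM UTC on Oct 15.
Tokyo is UTC+9:00: 4:41 PM + 9:00 = 1:41 AM on Oct 16.

1:41 AM on October 16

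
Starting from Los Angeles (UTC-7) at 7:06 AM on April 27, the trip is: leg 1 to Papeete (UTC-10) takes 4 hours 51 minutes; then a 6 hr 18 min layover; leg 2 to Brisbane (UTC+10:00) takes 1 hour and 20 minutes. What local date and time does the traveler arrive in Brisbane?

Convert departure to UTC: 7:06 AM + 7:00 = 2:06 PM UTC on Apr 27.
Add 4 hours 51 minutes leg 1 → 6:57 PM UTC.
Add 6 hours 18 minutes layover in Papeete → 1:15 AM UTC (Apr 28).
Add 1 hour 20 minutes leg 2 → 2:35 AM UTC.
Brisbane is UTC+10:00, so local arrival = 2:35 AM + 10:00 = 12:35 PM on Apr 28.

12:35 PM on April 28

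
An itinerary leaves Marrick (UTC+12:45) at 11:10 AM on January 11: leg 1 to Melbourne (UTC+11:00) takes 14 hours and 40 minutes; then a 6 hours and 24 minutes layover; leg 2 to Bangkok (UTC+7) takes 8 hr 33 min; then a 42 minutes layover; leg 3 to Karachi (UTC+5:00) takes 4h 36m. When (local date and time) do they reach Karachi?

Convert departure to UTC: 11:10 AM − 12:45 = 10:25 PM UTC on Jan 10.
Add 14 hours and 40 minutes leg 1 → 1:05 PM UTC (Jan 11).
Add 6 hours and 24 minutes layover in Melbourne → 7:29 PM UTC.
Add 8 hours and 33 minutes leg 2 → 4:02 AM UTC (Jan 12).
Add 42 minutes layover in Bangkok → 4:44 AM UTC.
Add 4 hours and 36 minutes leg 3 → 9:20 AM UTC.
Karachi is UTC+5:00, so local arrival = 9:20 AM + 5:00 = 2:20 PM on Jan 12.

2:20 PM on Jan 12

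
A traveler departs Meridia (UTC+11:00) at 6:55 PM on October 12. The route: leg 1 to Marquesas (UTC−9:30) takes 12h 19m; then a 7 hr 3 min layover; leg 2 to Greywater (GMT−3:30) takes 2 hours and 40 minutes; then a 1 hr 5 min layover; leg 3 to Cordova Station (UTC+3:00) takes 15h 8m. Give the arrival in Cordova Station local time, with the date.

Convert departure to UTC: 6:55 PM − 11:00 = 7:55 AM UTC on Oct 12.
Add 12 hours 19 minutes leg 1 → 8:14 PM UTC.
Add 7 hours and 3 minutes layover in Marquesas → 3:17 AM UTC (Oct 13).
Add 2 hours 40 minutes leg 2 → 5:57 AM UTC.
Add 1 hour 5 minutes layover in Greywater → 7:02 AM UTC.
Add 15 hours and 8 minutes leg 3 → 10:10 PM UTC.
Cordova Station is UTC+3:00, so local arrival = 10:10 PM + 3:00 = 1:10 AM on Oct 14.

1:10 AM on October 14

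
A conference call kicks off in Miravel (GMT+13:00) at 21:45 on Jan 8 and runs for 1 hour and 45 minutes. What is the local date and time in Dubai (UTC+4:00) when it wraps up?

14:30 on January 8

Convert start to UTC: 21:45 − 13:00 = 08:45 UTC on Jan 8.
Add 1 hour and 45 minutes duration → 10:30 UTC.
Dubai is UTC+4:00, so local end time = 10:30 + 4:00 = 14:30 on Jan 8.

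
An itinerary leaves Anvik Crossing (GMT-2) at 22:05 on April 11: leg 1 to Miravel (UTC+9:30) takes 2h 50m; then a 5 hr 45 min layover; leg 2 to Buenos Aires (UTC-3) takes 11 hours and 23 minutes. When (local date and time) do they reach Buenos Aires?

Convert departure to UTC: 22:05 + 2:00 = 00:05 UTC on Apr 12.
Add 2 hours 50 minutes leg 1 → 02:55 UTC.
Add 5 hours 45 minutes layover in Miravel → 08:40 UTC.
Add 11 hours and 23 minutes leg 2 → 20:03 UTC.
Buenos Aires is UTC−3:00, so local arrival = 20:03 − 3:00 = 17:03 on Apr 12.

17:03 on April 12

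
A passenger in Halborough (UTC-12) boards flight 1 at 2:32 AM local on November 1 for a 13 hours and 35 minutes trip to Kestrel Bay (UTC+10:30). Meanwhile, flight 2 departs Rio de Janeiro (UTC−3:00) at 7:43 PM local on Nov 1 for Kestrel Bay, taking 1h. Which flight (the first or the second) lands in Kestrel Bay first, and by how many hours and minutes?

Flight 1 in UTC: 2:32 AM + 12:00 = 2:32 PM on Nov 1.
+13 hours 35 minutes → arrive 4:07 AM UTC on Nov 2.
Flight 2 in UTC: 7:43 PM + 3:00 = 10:43 PM on Nov 1.
+1 hour → arrive 11:43 PM UTC on Nov 1.
Flight 2 lands earlier by 4 hours 24 minutes.

the second, by 4 hours 24 minutes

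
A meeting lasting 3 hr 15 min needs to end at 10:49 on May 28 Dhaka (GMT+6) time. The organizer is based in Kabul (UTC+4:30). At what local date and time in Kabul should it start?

Target end time in UTC: 10:49 − 6:00 = 04:49 on May 28.
Subtract 3 hours 15 minutes → start 01:34 UTC on May 28.
Kabul is UTC+4:30: 01:34 + 4:30 = 06:04 on May 28.

06:04 on May 28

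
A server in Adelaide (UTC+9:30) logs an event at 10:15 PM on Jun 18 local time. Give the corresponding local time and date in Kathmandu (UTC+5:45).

6:30 PM on Jun 18

In UTC: 10:15 PM − 9:30 = 12:45 PM on Jun 18.
Kathmandu is UTC+5:45: 12:45 PM + 5:45 = 6:30 PM on Jun 18.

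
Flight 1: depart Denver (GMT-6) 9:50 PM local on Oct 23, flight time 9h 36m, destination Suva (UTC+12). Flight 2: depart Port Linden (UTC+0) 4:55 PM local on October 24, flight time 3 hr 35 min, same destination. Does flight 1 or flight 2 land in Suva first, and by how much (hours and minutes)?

the first, by 7 hours 4 minutes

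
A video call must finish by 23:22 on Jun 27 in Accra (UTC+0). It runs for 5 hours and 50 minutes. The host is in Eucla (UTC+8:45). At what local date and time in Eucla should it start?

Target end time is already UTC: 23:22 on Jun 27.
Subtract 5 hours and 50 minutes → start 17:32 UTC on Jun 27.
Eucla is UTC+8:45: 17:32 + 8:45 = 02:17 on Jun 28.

02:17 on June 28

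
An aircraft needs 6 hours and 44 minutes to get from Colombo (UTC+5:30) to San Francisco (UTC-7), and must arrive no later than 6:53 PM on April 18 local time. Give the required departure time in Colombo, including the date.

Target arrival in UTC: 6:53 PM + 7:00 = 1:53 AM on Apr 19.
Subtract 6 hours and 44 minutes → departure 7:09 PM UTC on Apr 18.
Colombo is UTC+5:30: 7:09 PM + 5:30 = 12:39 AM on Apr 19.

12:39 AM on Apr 19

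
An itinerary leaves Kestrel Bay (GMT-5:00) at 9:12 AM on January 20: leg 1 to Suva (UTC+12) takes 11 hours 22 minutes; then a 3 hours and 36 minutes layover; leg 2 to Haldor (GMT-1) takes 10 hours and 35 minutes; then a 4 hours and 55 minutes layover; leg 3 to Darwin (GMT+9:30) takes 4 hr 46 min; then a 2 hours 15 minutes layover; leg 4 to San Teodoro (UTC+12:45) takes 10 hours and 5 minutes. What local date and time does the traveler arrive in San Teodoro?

2:31 AM on January 23

Convert departure to UTC: 9:12 AM + 5:00 = 2:12 PM UTC on Jan 20.
Add 11 hours and 22 minutes leg 1 → 1:34 AM UTC (Jan 21).
Add 3 hours and 36 minutes layover in Suva → 5:10 AM UTC.
Add 10 hours and 35 minutes leg 2 → 3:45 PM UTC.
Add 4 hours and 55 minutes layover in Haldor → 8:40 PM UTC.
Add 4 hours and 46 minutes leg 3 → 1:26 AM UTC (Jan 22).
Add 2 hours and 15 minutes layover in Darwin → 3:41 AM UTC.
Add 10 hours 5 minutes leg 4 → 1:46 PM UTC.
San Teodoro is UTC+12:45, so local arrival = 1:46 PM + 12:45 = 2:31 AM on Jan 23.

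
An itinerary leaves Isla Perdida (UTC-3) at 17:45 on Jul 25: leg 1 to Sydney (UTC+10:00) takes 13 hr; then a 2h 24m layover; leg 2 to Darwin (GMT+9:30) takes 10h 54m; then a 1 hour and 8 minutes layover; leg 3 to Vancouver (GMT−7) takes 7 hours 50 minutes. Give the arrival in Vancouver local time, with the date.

01:01 on July 27

Convert departure to UTC: 17:45 + 3:00 = 20:45 UTC on Jul 25.
Add 13 hours leg 1 → 09:45 UTC (Jul 26).
Add 2 hours and 24 minutes layover in Sydney → 12:09 UTC.
Add 10 hours and 54 minutes leg 2 → 23:03 UTC.
Add 1 hour and 8 minutes layover in Darwin → 00:11 UTC (Jul 27).
Add 7 hours and 50 minutes leg 3 → 08:01 UTC.
Vancouver is UTC−7:00, so local arrival = 08:01 − 7:00 = 01:01 on Jul 27.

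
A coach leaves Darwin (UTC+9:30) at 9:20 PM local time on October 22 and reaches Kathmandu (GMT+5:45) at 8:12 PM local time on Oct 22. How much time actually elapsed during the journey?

2 hours 37 minutes

Departure in UTC: 9:20 PM − 9:30 = 11:50 AM on Oct 22.
Arrival in UTC: 8:12 PM − 5:45 = 2:27 PM on Oct 22.
Elapsed = 2:27 PM − 11:50 AM = 2 hours 37 minutes.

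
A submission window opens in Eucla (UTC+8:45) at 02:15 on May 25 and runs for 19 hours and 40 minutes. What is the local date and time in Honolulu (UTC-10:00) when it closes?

03:10 on May 25

Convert start to UTC: 02:15 − 8:45 = 17:30 UTC on May 24.
Add 19 hours 40 minutes duration → 13:10 UTC (May 25).
Honolulu is UTC−10:00, so local end time = 13:10 − 10:00 = 03:10 on May 25.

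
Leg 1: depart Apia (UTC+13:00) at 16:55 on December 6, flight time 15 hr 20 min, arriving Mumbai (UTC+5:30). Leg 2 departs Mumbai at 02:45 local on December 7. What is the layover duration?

2 hours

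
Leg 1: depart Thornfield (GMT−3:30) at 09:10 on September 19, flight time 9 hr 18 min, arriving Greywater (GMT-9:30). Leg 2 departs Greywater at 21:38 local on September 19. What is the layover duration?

Convert departure to UTC: 09:10 + 3:30 = 12:40 UTC on Sep 19.
Add 9 hours and 18 minutes flight time → 21:58 UTC.
Greywater is UTC−9:30, so local arrival = 21:58 − 9:30 = 12:28 on Sep 19.
Layover = 21:38 − 12:28 = 9 hours 10 minutes.

9 hours 10 minutes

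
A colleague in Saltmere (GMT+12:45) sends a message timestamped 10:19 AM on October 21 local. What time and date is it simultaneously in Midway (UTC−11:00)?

10:34 AM on October 20

Midway is 23:45 behind Saltmere.
Shift by the zone difference: 10:19 AM − 23:45 = 10:34 AM on Oct 20 in Midway.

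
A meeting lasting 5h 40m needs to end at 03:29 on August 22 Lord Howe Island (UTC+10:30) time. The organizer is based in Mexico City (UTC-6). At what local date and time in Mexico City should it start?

Target end time in UTC: 03:29 − 10:30 = 16:59 on Aug 21.
Subtract 5 hours and 40 minutes → start 11:19 UTC on Aug 21.
Mexico City is UTC−6:00: 11:19 − 6:00 = 05:19 on Aug 21.

05:19 on August 21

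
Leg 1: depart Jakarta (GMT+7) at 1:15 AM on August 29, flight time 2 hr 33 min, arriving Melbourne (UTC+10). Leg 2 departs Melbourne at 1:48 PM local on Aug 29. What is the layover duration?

7 hours

Convert departure to UTC: 1:15 AM − 7:00 = 6:15 PM UTC on Aug 28.
Add 2 hours and 33 minutes flight time → 8:48 PM UTC.
Melbourne is UTC+10:00, so local arrival = 8:48 PM + 10:00 = 6:48 AM on Aug 29.
Layover = 1:48 PM − 6:48 AM = 7 hours.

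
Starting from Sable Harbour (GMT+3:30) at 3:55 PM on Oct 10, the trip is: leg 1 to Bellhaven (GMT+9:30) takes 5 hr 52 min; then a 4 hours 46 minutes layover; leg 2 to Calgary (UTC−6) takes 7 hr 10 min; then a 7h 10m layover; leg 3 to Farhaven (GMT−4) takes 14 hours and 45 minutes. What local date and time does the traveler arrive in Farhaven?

12:08 AM on October 12

Convert departure to UTC: 3:55 PM − 3:30 = 12:25 PM UTC on Oct 10.
Add 5 hours and 52 minutes leg 1 → 6:17 PM UTC.
Add 4 hours and 46 minutes layover in Bellhaven → 11:03 PM UTC.
Add 7 hours 10 minutes leg 2 → 6:13 AM UTC (Oct 11).
Add 7 hours and 10 minutes layover in Calgary → 1:23 PM UTC.
Add 14 hours and 45 minutes leg 3 → 4:08 AM UTC (Oct 12).
Farhaven is UTC−4:00, so local arrival = 4:08 AM − 4:00 = 12:08 AM on Oct 12.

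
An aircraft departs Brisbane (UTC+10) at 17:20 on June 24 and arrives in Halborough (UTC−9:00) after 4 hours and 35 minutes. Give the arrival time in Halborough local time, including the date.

Halborough is 19:00 behind Brisbane.
After 4 hours and 35 minutes it is 21:55 in Brisbane.
Shift by the zone difference: 21:55 − 19:00 = 02:55 on Jun 24 in Halborough.

02:55 on Jun 24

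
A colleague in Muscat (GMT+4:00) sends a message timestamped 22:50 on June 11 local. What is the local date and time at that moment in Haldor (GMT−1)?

17:50 on June 11

Haldor is 5:00 behind Muscat.
Shift by the zone difference: 22:50 − 5:00 = 17:50 on Jun 11 in Haldor.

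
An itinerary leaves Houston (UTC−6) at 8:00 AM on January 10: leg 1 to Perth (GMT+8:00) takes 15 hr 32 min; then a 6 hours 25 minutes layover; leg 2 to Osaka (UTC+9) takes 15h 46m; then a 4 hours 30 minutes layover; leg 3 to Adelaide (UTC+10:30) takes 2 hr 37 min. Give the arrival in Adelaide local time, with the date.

Convert departure to UTC: 8:00 AM + 6:00 = 2:00 PM UTC on Jan 10.
Add 15 hours 32 minutes leg 1 → 5:32 AM UTC (Jan 11).
Add 6 hours 25 minutes layover in Perth → 11:57 AM UTC.
Add 15 hours and 46 minutes leg 2 → 3:43 AM UTC (Jan 12).
Add 4 hours and 30 minutes layover in Osaka → 8:13 AM UTC.
Add 2 hours and 37 minutes leg 3 → 10:50 AM UTC.
Adelaide is UTC+10:30, so local arrival = 10:50 AM + 10:30 = 9:20 PM on Jan 12.

9:20 PM on Jan 12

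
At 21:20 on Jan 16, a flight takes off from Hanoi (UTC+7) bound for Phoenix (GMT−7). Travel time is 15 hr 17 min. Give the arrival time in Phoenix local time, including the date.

Convert departure to UTC: 21:20 − 7:00 = 14:20 UTC on Jan 16.
Add 15 hours and 17 minutes travel time → 05:37 UTC (Jan 17).
Phoenix is UTC−7:00, so local arrival = 05:37 − 7:00 = 22:37 on Jan 16.

22:37 on January 16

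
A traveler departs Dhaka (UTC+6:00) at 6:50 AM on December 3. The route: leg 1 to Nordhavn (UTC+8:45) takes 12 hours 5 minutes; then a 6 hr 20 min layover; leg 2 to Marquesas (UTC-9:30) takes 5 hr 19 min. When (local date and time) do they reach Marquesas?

3:04 PM on Dec 3

Convert departure to UTC: 6:50 AM − 6:00 = 12:50 AM UTC on Dec 3.
Add 12 hours and 5 minutes leg 1 → 12:55 PM UTC.
Add 6 hours 20 minutes layover in Nordhavn → 7:15 PM UTC.
Add 5 hours and 19 minutes leg 2 → 12:34 AM UTC (Dec 4).
Marquesas is UTC−9:30, so local arrival = 12:34 AM − 9:30 = 3:04 PM on Dec 3.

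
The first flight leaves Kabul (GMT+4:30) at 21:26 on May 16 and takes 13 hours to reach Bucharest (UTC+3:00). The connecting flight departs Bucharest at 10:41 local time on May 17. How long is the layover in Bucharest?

Convert departure to UTC: 21:26 − 4:30 = 16:56 UTC on May 16.
Add 13 hours flight time → 05:56 UTC (May 17).
Bucharest is UTC+3:00, so local arrival = 05:56 + 3:00 = 08:56 on May 17.
Layover = 10:41 − 08:56 = 1 hour 45 minutes.

1 hour 45 minutes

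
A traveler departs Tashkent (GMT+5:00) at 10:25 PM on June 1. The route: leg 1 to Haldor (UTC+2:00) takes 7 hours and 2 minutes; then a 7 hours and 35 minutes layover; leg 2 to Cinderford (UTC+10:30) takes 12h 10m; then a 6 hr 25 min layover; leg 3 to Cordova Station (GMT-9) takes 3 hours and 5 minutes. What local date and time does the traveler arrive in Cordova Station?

8:42 PM on June 2

Convert departure to UTC: 10:25 PM − 5:00 = 5:25 PM UTC on Jun 1.
Add 7 hours 2 minutes leg 1 → 12:27 AM UTC (Jun 2).
Add 7 hours and 35 minutes layover in Haldor → 8:02 AM UTC.
Add 12 hours and 10 minutes leg 2 → 8:12 PM UTC.
Add 6 hours and 25 minutes layover in Cinderford → 2:37 AM UTC (Jun 3).
Add 3 hours 5 minutes leg 3 → 5:42 AM UTC.
Cordova Station is UTC−9:00, so local arrival = 5:42 AM − 9:00 = 8:42 PM on Jun 2.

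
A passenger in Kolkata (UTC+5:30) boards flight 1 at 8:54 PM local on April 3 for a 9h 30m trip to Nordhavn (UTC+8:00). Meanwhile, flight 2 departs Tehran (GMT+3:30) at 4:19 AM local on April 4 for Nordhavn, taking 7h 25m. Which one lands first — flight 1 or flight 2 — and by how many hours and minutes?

Flight 1 in UTC: 8:54 PM − 5:30 = 3:24 PM on Apr 3.
+9 hours and 30 minutes → arrive 12:54 AM UTC on Apr 4.
Flight 2 in UTC: 4:19 AM − 3:30 = 12:49 AM on Apr 4.
+7 hours and 25 minutes → arrive 8:14 AM UTC on Apr 4.
Flight 1 lands earlier by 7 hours 20 minutes.

the first, by 7 hours 20 minutes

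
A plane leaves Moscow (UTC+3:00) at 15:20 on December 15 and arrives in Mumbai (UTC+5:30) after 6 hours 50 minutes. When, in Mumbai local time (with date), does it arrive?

00:40 on Dec 16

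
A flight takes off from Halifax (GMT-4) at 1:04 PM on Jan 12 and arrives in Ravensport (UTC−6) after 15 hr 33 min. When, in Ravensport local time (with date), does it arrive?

Convert departure to UTC: 1:04 PM + 4:00 = 5:04 PM UTC on Jan 12.
Add 15 hours 33 minutes travel time → 8:37 AM UTC (Jan 13).
Ravensport is UTC−6:00, so local arrival = 8:37 AM − 6:00 = 2:37 AM on Jan 13.

2:37 AM on January 13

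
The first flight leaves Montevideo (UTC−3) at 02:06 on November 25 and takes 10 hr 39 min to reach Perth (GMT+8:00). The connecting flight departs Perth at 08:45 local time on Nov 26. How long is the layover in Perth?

Convert departure to UTC: 02:06 + 3:00 = 05:06 UTC on Nov 25.
Add 10 hours and 39 minutes flight time → 15:45 UTC.
Perth is UTC+8:00, so local arrival = 15:45 + 8:00 = 23:45 on Nov 25.
Layover = 08:45 − 23:45 (+1 day) = 9 hours.

9 hours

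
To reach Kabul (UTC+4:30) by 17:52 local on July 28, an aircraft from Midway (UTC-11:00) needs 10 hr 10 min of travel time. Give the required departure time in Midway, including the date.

Target arrival in UTC: 17:52 − 4:30 = 13:22 on Jul 28.
Subtract 10 hours 10 minutes → departure 03:12 UTC on Jul 28.
Midway is UTC−11:00: 03:12 − 11:00 = 16:12 on Jul 27.

16:12 on July 27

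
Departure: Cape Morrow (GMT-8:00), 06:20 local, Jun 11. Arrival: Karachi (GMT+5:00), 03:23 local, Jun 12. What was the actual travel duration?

Karachi is 13:00 ahead of Cape Morrow.
Clock-face elapsed time (ignoring zones) is 21 hours 3 minutes.
Actual elapsed = 21 hours 3 minutes − 13:00 = 8 hours 3 minutes.

8 hours 3 minutes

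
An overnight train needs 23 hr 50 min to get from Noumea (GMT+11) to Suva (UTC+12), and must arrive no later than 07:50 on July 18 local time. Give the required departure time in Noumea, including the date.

07:00 on Jul 17

Target arrival in UTC: 07:50 − 12:00 = 19:50 on Jul 17.
Subtract 23 hours 50 minutes → departure 20:00 UTC on Jul 16.
Noumea is UTC+11:00: 20:00 + 11:00 = 07:00 on Jul 17.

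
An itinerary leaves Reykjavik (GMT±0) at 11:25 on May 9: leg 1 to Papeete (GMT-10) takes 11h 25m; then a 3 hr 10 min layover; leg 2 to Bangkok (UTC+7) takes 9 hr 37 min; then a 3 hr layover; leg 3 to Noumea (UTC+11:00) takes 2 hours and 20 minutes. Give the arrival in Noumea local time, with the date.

Reykjavik is at UTC+0, so departure is already 11:25 UTC on May 9.
Add 11 hours and 25 minutes leg 1 → 22:50 UTC.
Add 3 hours 10 minutes layover in Papeete → 02:00 UTC (May 10).
Add 9 hours 37 minutes leg 2 → 11:37 UTC.
Add 3 hours layover in Bangkok → 14:37 UTC.
Add 2 hours and 20 minutes leg 3 → 16:57 UTC.
Noumea is UTC+11:00, so local arrival = 16:57 + 11:00 = 03:57 on May 11.

03:57 on May 11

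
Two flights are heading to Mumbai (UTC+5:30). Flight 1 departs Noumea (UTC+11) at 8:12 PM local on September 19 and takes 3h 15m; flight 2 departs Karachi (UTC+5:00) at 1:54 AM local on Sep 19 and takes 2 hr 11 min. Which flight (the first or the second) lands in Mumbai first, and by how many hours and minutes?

Flight 1 in UTC: 8:12 PM − 11:00 = 9:12 AM on Sep 19.
+3 hours and 15 minutes → arrive 12:27 PM UTC on Sep 19.
Flight 2 in UTC: 1:54 AM − 5:00 = 8:54 PM on Sep 18.
+2 hours and 11 minutes → arrive 11:05 PM UTC on Sep 18.
Flight 2 lands earlier by 13 hours 22 minutes.

the second, by 13 hours 22 minutes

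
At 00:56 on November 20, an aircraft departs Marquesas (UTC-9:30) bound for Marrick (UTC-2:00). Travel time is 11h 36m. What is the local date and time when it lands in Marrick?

20:02 on Nov 20

Convert departure to UTC: 00:56 + 9:30 = 10:26 UTC on Nov 20.
Add 11 hours 36 minutes travel time → 22:02 UTC.
Marrick is UTC−2:00, so local arrival = 22:02 − 2:00 = 20:02 on Nov 20.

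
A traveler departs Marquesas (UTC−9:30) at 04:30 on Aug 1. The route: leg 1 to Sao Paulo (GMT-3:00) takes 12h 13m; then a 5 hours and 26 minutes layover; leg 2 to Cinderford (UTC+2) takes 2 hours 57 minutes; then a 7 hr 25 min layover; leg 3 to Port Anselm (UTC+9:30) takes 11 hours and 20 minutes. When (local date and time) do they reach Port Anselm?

14:51 on August 3

Convert departure to UTC: 04:30 + 9:30 = 14:00 UTC on Aug 1.
Add 12 hours 13 minutes leg 1 → 02:13 UTC (Aug 2).
Add 5 hours 26 minutes layover in Sao Paulo → 07:39 UTC.
Add 2 hours and 57 minutes leg 2 → 10:36 UTC.
Add 7 hours and 25 minutes layover in Cinderford → 18:01 UTC.
Add 11 hours and 20 minutes leg 3 → 05:21 UTC (Aug 3).
Port Anselm is UTC+9:30, so local arrival = 05:21 + 9:30 = 14:51 on Aug 3.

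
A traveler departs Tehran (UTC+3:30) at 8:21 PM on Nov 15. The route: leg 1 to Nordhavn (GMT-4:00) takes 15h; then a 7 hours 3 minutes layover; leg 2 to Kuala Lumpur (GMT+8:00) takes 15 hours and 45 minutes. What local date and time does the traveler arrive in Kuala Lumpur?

2:39 PM on Nov 17

Convert departure to UTC: 8:21 PM − 3:30 = 4:51 PM UTC on Nov 15.
Add 15 hours leg 1 → 7:51 AM UTC (Nov 16).
Add 7 hours and 3 minutes layover in Nordhavn → 2:54 PM UTC.
Add 15 hours 45 minutes leg 2 → 6:39 AM UTC (Nov 17).
Kuala Lumpur is UTC+8:00, so local arrival = 6:39 AM + 8:00 = 2:39 PM on Nov 17.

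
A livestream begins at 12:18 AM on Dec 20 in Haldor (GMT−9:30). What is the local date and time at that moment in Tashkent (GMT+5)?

2:48 PM on Dec 20

Tashkent is 14:30 ahead of Haldor.
Shift by the zone difference: 12:18 AM + 14:30 = 2:48 PM on Dec 20 in Tashkent.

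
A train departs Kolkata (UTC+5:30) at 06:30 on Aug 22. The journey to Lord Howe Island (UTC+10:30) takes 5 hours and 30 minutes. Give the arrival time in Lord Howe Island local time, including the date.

Convert departure to UTC: 06:30 − 5:30 = 01:00 UTC on Aug 22.
Add 5 hours 30 minutes travel time → 06:30 UTC.
Lord Howe Island is UTC+10:30, so local arrival = 06:30 + 10:30 = 17:00 on Aug 22.

17:00 on August 22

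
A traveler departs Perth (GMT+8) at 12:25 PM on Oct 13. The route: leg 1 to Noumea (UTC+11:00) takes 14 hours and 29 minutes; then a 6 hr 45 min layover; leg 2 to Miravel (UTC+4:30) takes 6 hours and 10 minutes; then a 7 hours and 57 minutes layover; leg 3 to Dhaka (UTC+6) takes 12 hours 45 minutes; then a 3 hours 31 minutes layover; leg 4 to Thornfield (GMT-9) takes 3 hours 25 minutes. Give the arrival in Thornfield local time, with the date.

2:27 AM on October 15

Convert departure to UTC: 12:25 PM − 8:00 = 4:25 AM UTC on Oct 13.
Add 14 hours 29 minutes leg 1 → 6:54 PM UTC.
Add 6 hours and 45 minutes layover in Noumea → 1:39 AM UTC (Oct 14).
Add 6 hours 10 minutes leg 2 → 7:49 AM UTC.
Add 7 hours 57 minutes layover in Miravel → 3:46 PM UTC.
Add 12 hours 45 minutes leg 3 → 4:31 AM UTC (Oct 15).
Add 3 hours 31 minutes layover in Dhaka → 8:02 AM UTC.
Add 3 hours 25 minutes leg 4 → 11:27 AM UTC.
Thornfield is UTC−9:00, so local arrival = 11:27 AM − 9:00 = 2:27 AM on Oct 15.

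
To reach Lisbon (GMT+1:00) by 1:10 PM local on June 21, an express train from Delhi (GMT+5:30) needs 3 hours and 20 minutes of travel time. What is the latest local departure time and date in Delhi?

2:20 PM on Jun 21

Target arrival in UTC: 1:10 PM − 1:00 = 12:10 PM on Jun 21.
Subtract 3 hours and 20 minutes → departure 8:50 AM UTC on Jun 21.
Delhi is UTC+5:30: 8:50 AM + 5:30 = 2:20 PM on Jun 21.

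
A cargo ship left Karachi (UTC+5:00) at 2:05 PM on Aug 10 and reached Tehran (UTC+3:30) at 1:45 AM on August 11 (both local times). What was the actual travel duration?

13 hours 10 minutes

Departure in UTC: 2:05 PM − 5:00 = 9:05 AM on Aug 10.
Arrival in UTC: 1:45 AM − 3:30 = 10:15 PM on Aug 10.
Elapsed = 10:15 PM − 9:05 AM = 13 hours 10 minutes.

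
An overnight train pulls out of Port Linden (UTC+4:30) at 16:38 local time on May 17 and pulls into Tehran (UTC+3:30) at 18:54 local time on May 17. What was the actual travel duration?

3 hours 16 minutes

Departure in UTC: 16:38 − 4:30 = 12:08 on May 17.
Arrival in UTC: 18:54 − 3:30 = 15:24 on May 17.
Elapsed = 15:24 − 12:08 = 3 hours 16 minutes.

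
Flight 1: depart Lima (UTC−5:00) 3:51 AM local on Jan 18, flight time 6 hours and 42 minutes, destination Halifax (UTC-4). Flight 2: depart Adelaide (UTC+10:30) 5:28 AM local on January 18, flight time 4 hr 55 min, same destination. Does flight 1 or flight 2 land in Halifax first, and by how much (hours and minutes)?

the second, by 15 hours 40 minutes

Flight 1 in UTC: 3:51 AM + 5:00 = 8:51 AM on Jan 18.
+6 hours 42 minutes → arrive 3:33 PM UTC on Jan 18.
Flight 2 in UTC: 5:28 AM − 10:30 = 6:58 PM on Jan 17.
+4 hours and 55 minutes → arrive 11:53 PM UTC on Jan 17.
Flight 2 lands earlier by 15 hours 40 minutes.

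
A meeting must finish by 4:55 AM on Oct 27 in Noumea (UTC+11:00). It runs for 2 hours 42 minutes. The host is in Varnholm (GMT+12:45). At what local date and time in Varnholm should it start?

3:58 AM on Oct 27

Target end time in UTC: 4:55 AM − 11:00 = 5:55 PM on Oct 26.
Subtract 2 hours 42 minutes → start 3:13 PM UTC on Oct 26.
Varnholm is UTC+12:45: 3:13 PM + 12:45 = 3:58 AM on Oct 27.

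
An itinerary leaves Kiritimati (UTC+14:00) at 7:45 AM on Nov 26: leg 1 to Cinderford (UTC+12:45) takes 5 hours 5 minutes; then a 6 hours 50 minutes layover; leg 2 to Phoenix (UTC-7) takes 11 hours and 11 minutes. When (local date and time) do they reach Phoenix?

Convert departure to UTC: 7:45 AM − 14:00 = 5:45 PM UTC on Nov 25.
Add 5 hours 5 minutes leg 1 → 10:50 PM UTC.
Add 6 hours and 50 minutes layover in Cinderford → 5:40 AM UTC (Nov 26).
Add 11 hours 11 minutes leg 2 → 4:51 PM UTC.
Phoenix is UTC−7:00, so local arrival = 4:51 PM − 7:00 = 9:51 AM on Nov 26.

9:51 AM on November 26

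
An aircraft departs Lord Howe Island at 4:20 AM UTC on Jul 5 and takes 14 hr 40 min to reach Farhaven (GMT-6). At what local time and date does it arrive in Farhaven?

Departure is given in UTC: 4:20 AM on Jul 5.
Add 14 hours and 40 minutes → 7:00 PM UTC.
Farhaven is UTC−6:00: 7:00 PM − 6:00 = 1:00 PM on Jul 5.

1:00 PM on July 5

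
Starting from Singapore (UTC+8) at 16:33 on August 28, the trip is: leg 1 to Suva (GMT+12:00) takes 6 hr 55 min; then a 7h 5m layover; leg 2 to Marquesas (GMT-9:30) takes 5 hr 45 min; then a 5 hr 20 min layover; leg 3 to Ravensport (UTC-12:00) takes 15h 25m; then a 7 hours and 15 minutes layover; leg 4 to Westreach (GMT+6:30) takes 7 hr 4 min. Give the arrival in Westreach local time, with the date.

21:52 on August 30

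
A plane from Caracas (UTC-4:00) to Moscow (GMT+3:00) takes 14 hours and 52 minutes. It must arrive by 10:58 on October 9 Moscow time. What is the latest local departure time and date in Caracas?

13:06 on October 8

Target arrival in UTC: 10:58 − 3:00 = 07:58 on Oct 9.
Subtract 14 hours and 52 minutes → departure 17:06 UTC on Oct 8.
Caracas is UTC−4:00: 17:06 − 4:00 = 13:06 on Oct 8.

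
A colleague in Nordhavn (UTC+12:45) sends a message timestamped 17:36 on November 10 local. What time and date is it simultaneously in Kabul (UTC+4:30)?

09:21 on Nov 10

In UTC: 17:36 − 12:45 = 04:51 on Nov 10.
Kabul is UTC+4:30: 04:51 + 4:30 = 09:21 on Nov 10.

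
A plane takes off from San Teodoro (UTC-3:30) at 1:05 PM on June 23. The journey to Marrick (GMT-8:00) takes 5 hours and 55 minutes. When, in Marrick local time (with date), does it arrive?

Convert departure to UTC: 1:05 PM + 3:30 = 4:35 PM UTC on Jun 23.
Add 5 hours and 55 minutes travel time → 10:30 PM UTC.
Marrick is UTC−8:00, so local arrival = 10:30 PM − 8:00 = 2:30 PM on Jun 23.

2:30 PM on Jun 23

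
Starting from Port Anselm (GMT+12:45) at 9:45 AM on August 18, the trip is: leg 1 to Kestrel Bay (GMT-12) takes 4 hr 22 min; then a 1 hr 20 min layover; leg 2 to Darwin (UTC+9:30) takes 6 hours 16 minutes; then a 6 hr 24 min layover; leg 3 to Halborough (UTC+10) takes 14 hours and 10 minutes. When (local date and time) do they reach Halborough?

3:32 PM on Aug 19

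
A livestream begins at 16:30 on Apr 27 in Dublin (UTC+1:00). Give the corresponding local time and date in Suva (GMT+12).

Suva is 11:00 ahead of Dublin.
Shift by the zone difference: 16:30 + 11:00 = 03:30 on Apr 28 in Suva.

03:30 on April 28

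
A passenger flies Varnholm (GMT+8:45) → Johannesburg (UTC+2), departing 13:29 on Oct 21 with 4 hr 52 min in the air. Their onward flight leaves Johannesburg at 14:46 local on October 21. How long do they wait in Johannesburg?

3 hours 10 minutes

Convert departure to UTC: 13:29 − 8:45 = 04:44 UTC on Oct 21.
Add 4 hours 52 minutes flight time → 09:36 UTC.
Johannesburg is UTC+2:00, so local arrival = 09:36 + 2:00 = 11:36 on Oct 21.
Layover = 14:46 − 11:36 = 3 hours 10 minutes.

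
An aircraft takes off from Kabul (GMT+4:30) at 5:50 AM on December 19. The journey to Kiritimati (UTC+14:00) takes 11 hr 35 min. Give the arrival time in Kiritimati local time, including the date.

2:55 AM on Dec 20

Kiritimati is 9:30 ahead of Kabul.
After 11 hours and 35 minutes it is 5:25 PM in Kabul.
Shift by the zone difference: 5:25 PM + 9:30 = 2:55 AM on Dec 20 in Kiritimati.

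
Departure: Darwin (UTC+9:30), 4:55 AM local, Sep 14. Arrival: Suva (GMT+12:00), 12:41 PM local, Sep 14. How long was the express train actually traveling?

5 hours 16 minutes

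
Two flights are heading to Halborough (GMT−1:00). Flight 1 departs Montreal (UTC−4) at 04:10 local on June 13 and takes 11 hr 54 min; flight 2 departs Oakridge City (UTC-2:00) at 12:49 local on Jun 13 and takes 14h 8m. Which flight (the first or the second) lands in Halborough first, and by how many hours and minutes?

the first, by 8 hours 53 minutes

Flight 1 in UTC: 04:10 + 4:00 = 08:10 on Jun 13.
+11 hours 54 minutes → arrive 20:04 UTC on Jun 13.
Flight 2 in UTC: 12:49 + 2:00 = 14:49 on Jun 13.
+14 hours and 8 minutes → arrive 04:57 UTC on Jun 14.
Flight 1 lands earlier by 8 hours 53 minutes.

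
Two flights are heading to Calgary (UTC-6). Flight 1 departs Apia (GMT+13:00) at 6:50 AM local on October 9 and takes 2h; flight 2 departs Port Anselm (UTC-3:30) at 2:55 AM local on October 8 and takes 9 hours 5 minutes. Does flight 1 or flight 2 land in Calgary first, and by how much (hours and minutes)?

Flight 1 in UTC: 6:50 AM − 13:00 = 5:50 PM on Oct 8.
+2 hours → arrive 7:50 PM UTC on Oct 8.
Flight 2 in UTC: 2:55 AM + 3:30 = 6:25 AM on Oct 8.
+9 hours 5 minutes → arrive 3:30 PM UTC on Oct 8.
Flight 2 lands earlier by 4 hours 20 minutes.

the second, by 4 hours 20 minutes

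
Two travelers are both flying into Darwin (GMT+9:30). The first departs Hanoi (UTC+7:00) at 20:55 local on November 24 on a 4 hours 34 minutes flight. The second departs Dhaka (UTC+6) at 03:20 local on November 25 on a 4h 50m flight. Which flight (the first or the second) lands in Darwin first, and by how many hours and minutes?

the first, by 7 hours 41 minutes

Flight 1 in UTC: 20:55 − 7:00 = 13:55 on Nov 24.
+4 hours 34 minutes → arrive 18:29 UTC on Nov 24.
Flight 2 in UTC: 03:20 − 6:00 = 21:20 on Nov 24.
+4 hours and 50 minutes → arrive 02:10 UTC on Nov 25.
Flight 1 lands earlier by 7 hours 41 minutes.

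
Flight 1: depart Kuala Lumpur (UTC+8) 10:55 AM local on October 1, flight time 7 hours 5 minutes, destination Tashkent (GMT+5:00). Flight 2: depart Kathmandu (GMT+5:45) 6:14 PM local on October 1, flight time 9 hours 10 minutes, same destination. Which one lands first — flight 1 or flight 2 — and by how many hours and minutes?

Flight 1 in UTC: 10:55 AM − 8:00 = 2:55 AM on Oct 1.
+7 hours and 5 minutes → arrive 10:00 AM UTC on Oct 1.
Flight 2 in UTC: 6:14 PM − 5:45 = 12:29 PM on Oct 1.
+9 hours 10 minutes → arrive 9:39 PM UTC on Oct 1.
Flight 1 lands earlier by 11 hours 39 minutes.

the first, by 11 hours 39 minutes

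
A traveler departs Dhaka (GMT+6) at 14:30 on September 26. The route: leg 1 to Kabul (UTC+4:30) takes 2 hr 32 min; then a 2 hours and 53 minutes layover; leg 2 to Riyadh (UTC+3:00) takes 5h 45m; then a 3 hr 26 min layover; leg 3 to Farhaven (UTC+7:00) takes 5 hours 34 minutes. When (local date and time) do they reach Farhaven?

Convert departure to UTC: 14:30 − 6:00 = 08:30 UTC on Sep 26.
Add 2 hours 32 minutes leg 1 → 11:02 UTC.
Add 2 hours 53 minutes layover in Kabul → 13:55 UTC.
Add 5 hours and 45 minutes leg 2 → 19:40 UTC.
Add 3 hours and 26 minutes layover in Riyadh → 23:06 UTC.
Add 5 hours 34 minutes leg 3 → 04:40 UTC (Sep 27).
Farhaven is UTC+7:00, so local arrival = 04:40 + 7:00 = 11:40 on Sep 27.

11:40 on Sep 27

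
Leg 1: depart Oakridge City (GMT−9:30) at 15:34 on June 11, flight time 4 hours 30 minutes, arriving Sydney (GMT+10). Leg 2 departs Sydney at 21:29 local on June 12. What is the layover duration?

Convert departure to UTC: 15:34 + 9:30 = 01:04 UTC on Jun 12.
Add 4 hours 30 minutes flight time → 05:34 UTC.
Sydney is UTC+10:00, so local arrival = 05:34 + 10:00 = 15:34 on Jun 12.
Layover = 21:29 − 15:34 = 5 hours 55 minutes.

5 hours 55 minutes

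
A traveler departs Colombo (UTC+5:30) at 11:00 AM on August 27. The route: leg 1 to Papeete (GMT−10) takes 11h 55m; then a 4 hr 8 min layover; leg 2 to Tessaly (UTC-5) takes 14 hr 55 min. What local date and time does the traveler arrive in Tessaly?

Convert departure to UTC: 11:00 AM − 5:30 = 5:30 AM UTC on Aug 27.
Add 11 hours 55 minutes leg 1 → 5:25 PM UTC.
Add 4 hours and 8 minutes layover in Papeete → 9:33 PM UTC.
Add 14 hours and 55 minutes leg 2 → 12:28 PM UTC (Aug 28).
Tessaly is UTC−5:00, so local arrival = 12:28 PM − 5:00 = 7:28 AM on Aug 28.

7:28 AM on August 28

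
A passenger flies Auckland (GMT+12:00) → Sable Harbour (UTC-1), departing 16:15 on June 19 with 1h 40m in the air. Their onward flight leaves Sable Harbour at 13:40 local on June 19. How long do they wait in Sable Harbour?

Convert departure to UTC: 16:15 − 12:00 = 04:15 UTC on Jun 19.
Add 1 hour 40 minutes flight time → 05:55 UTC.
Sable Harbour is UTC−1:00, so local arrival = 05:55 − 1:00 = 04:55 on Jun 19.
Layover = 13:40 − 04:55 = 8 hours 45 minutes.

8 hours 45 minutes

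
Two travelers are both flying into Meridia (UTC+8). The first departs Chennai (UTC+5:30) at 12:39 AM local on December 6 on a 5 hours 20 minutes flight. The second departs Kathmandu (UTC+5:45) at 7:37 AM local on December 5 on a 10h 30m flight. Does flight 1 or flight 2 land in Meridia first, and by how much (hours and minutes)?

Flight 1 in UTC: 12:39 AM − 5:30 = 7:09 PM on Dec 5.
+5 hours 20 minutes → arrive 12:29 AM UTC on Dec 6.
Flight 2 in UTC: 7:37 AM − 5:45 = 1:52 AM on Dec 5.
+10 hours 30 minutes → arrive 12:22 PM UTC on Dec 5.
Flight 2 lands earlier by 12 hours 7 minutes.

the second, by 12 hours 7 minutes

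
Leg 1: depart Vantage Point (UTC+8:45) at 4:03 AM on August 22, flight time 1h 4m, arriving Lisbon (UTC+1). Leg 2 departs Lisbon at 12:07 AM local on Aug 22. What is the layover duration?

Convert departure to UTC: 4:03 AM − 8:45 = 7:18 PM UTC on Aug 21.
Add 1 hour 4 minutes flight time → 8:22 PM UTC.
Lisbon is UTC+1:00, so local arrival = 8:22 PM + 1:00 = 9:22 PM on Aug 21.
Layover = 12:07 AM − 9:22 PM (+1 day) = 2 hours 45 minutes.

2 hours 45 minutes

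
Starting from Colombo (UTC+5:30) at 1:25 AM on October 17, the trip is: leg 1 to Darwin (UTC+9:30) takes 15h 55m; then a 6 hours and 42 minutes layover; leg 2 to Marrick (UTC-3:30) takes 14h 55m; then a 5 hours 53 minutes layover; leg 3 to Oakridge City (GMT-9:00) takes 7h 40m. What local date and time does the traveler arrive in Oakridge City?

2:00 PM on Oct 18

Convert departure to UTC: 1:25 AM − 5:30 = 7:55 PM UTC on Oct 16.
Add 15 hours 55 minutes leg 1 → 11:50 AM UTC (Oct 17).
Add 6 hours and 42 minutes layover in Darwin → 6:32 PM UTC.
Add 14 hours and 55 minutes leg 2 → 9:27 AM UTC (Oct 18).
Add 5 hours and 53 minutes layover in Marrick → 3:20 PM UTC.
Add 7 hours and 40 minutes leg 3 → 11:00 PM UTC.
Oakridge City is UTC−9:00, so local arrival = 11:00 PM − 9:00 = 2:00 PM on Oct 18.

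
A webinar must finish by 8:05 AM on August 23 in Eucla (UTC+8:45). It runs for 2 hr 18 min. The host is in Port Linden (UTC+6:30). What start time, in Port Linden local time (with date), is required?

3:32 AM on August 23

Target end time in UTC: 8:05 AM − 8:45 = 11:20 PM on Aug 22.
Subtract 2 hours 18 minutes → start 9:02 PM UTC on Aug 22.
Port Linden is UTC+6:30: 9:02 PM + 6:30 = 3:32 AM on Aug 23.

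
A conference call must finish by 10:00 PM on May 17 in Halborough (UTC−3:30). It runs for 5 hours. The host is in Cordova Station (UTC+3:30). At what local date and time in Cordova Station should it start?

Target end time in UTC: 10:00 PM + 3:30 = 1:30 AM on May 18.
Subtract 5 hours → start 8:30 PM UTC on May 17.
Cordova Station is UTC+3:30: 8:30 PM + 3:30 = 12:00 AM on May 18.

12:00 AM on May 18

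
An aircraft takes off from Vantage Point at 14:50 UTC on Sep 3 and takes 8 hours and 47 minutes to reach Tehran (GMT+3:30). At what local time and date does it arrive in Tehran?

Departure is given in UTC: 14:50 on Sep 3.
Add 8 hours and 47 minutes → 23:37 UTC.
Tehran is UTC+3:30: 23:37 + 3:30 = 03:07 on Sep 4.

03:07 on Sep 4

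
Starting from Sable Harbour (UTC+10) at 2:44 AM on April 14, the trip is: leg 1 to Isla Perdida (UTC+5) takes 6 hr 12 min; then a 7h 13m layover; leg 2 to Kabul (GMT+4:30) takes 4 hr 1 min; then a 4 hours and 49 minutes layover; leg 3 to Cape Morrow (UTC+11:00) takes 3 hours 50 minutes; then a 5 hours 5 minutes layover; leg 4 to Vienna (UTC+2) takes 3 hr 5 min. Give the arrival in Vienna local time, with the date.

4:59 AM on April 15

Convert departure to UTC: 2:44 AM − 10:00 = 4:44 PM UTC on Apr 13.
Add 6 hours and 12 minutes leg 1 → 10:56 PM UTC.
Add 7 hours and 13 minutes layover in Isla Perdida → 6:09 AM UTC (Apr 14).
Add 4 hours and 1 minute leg 2 → 10:10 AM UTC.
Add 4 hours and 49 minutes layover in Kabul → 2:59 PM UTC.
Add 3 hours and 50 minutes leg 3 → 6:49 PM UTC.
Add 5 hours 5 minutes layover in Cape Morrow → 11:54 PM UTC.
Add 3 hours and 5 minutes leg 4 → 2:59 AM UTC (Apr 15).
Vienna is UTC+2:00, so local arrival = 2:59 AM + 2:00 = 4:59 AM on Apr 15.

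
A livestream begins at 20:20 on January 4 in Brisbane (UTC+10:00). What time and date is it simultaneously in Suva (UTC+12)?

22:20 on Jan 4

In UTC: 20:20 − 10:00 = 10:20 on Jan 4.
Suva is UTC+12:00: 10:20 + 12:00 = 22:20 on Jan 4.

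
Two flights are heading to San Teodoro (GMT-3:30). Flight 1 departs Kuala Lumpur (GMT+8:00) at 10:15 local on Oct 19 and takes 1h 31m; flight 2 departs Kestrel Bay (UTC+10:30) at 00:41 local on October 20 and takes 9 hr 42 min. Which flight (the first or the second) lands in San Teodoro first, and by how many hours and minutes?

Flight 1 in UTC: 10:15 − 8:00 = 02:15 on Oct 19.
+1 hour and 31 minutes → arrive 03:46 UTC on Oct 19.
Flight 2 in UTC: 00:41 − 10:30 = 14:11 on Oct 19.
+9 hours and 42 minutes → arrive 23:53 UTC on Oct 19.
Flight 1 lands earlier by 20 hours 7 minutes.

the first, by 20 hours 7 minutes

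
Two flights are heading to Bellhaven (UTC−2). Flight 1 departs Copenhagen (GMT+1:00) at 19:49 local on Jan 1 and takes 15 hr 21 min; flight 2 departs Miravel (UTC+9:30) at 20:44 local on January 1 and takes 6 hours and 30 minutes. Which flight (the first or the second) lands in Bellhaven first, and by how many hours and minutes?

Flight 1 in UTC: 19:49 − 1:00 = 18:49 on Jan 1.
+15 hours 21 minutes → arrive 10:10 UTC on Jan 2.
Flight 2 in UTC: 20:44 − 9:30 = 11:14 on Jan 1.
+6 hours 30 minutes → arrive 17:44 UTC on Jan 1.
Flight 2 lands earlier by 16 hours 26 minutes.

the second, by 16 hours 26 minutes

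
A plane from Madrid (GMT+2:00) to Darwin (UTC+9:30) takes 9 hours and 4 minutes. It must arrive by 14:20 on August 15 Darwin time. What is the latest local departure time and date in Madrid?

Target arrival in UTC: 14:20 − 9:30 = 04:50 on Aug 15.
Subtract 9 hours and 4 minutes → departure 19:46 UTC on Aug 14.
Madrid is UTC+2:00: 19:46 + 2:00 = 21:46 on Aug 14.

21:46 on August 14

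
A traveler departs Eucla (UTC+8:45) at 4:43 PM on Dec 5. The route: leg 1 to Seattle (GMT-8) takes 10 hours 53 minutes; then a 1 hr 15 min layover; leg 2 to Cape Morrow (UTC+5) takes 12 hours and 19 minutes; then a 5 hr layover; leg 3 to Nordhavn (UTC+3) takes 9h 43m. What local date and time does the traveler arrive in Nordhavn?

Convert departure to UTC: 4:43 PM − 8:45 = 7:58 AM UTC on Dec 5.
Add 10 hours 53 minutes leg 1 → 6:51 PM UTC.
Add 1 hour 15 minutes layover in Seattle → 8:06 PM UTC.
Add 12 hours and 19 minutes leg 2 → 8:25 AM UTC (Dec 6).
Add 5 hours layover in Cape Morrow → 1:25 PM UTC.
Add 9 hours 43 minutes leg 3 → 11:08 PM UTC.
Nordhavn is UTC+3:00, so local arrival = 11:08 PM + 3:00 = 2:08 AM on Dec 7.

2:08 AM on December 7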